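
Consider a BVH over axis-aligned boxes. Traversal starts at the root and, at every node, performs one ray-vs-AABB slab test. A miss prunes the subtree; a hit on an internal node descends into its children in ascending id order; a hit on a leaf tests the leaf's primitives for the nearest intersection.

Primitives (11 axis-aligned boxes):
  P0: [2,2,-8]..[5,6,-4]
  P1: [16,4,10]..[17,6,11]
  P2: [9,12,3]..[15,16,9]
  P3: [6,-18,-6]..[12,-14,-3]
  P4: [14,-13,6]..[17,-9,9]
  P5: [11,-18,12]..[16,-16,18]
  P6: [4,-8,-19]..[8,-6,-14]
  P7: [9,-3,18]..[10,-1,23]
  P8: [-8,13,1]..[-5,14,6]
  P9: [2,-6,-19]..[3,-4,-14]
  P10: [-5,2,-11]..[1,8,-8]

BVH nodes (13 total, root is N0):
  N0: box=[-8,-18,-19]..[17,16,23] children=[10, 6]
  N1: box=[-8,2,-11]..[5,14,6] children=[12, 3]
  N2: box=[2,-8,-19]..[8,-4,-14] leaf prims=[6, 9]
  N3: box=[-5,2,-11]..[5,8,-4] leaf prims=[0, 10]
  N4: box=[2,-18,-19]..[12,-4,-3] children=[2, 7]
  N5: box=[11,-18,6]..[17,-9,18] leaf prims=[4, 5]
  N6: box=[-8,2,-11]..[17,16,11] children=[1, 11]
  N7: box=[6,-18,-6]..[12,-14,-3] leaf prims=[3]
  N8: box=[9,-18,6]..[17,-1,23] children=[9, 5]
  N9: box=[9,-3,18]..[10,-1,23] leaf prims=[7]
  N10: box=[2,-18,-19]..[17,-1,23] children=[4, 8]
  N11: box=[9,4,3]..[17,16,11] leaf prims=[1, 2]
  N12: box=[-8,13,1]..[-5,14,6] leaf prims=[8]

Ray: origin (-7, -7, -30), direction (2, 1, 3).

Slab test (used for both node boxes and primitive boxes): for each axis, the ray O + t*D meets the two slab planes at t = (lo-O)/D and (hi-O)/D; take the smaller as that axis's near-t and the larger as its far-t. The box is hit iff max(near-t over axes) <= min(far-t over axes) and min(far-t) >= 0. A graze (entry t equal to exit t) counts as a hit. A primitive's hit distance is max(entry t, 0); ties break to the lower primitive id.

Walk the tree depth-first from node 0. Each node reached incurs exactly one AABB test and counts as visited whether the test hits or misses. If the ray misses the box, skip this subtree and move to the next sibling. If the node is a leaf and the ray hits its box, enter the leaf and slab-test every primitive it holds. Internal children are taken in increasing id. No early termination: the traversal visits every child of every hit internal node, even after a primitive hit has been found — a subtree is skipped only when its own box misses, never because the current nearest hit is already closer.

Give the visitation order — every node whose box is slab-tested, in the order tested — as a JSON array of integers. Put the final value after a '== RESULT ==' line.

Walk:
N0 x:[-1/2,12] y:[-11,23] z:[11/3,53/3] -> hit [11/3,12], descend [6, 10]
  N6 x:[-1/2,12] y:[9,23] z:[19/3,41/3] -> hit [9,12], descend [1, 11]
    N1 x:[-1/2,6] y:[9,21] z:[19/3,12] -> miss, prune
    N11 x:[8,12] y:[11,23] z:[11,41/3] -> hit [11,12] leaf, test {P1(miss), P2(miss)}
  N10 x:[9/2,12] y:[-11,6] z:[11/3,53/3] -> hit [9/2,6], descend [4, 8]
    N4 x:[9/2,19/2] y:[-11,3] z:[11/3,9] -> miss, prune
    N8 x:[8,12] y:[-11,6] z:[12,53/3] -> miss, prune

order=[0, 6, 1, 11, 10, 4, 8]  |boxes|=7  |leaves|=1  hit=miss

== RESULT ==
[0, 6, 1, 11, 10, 4, 8]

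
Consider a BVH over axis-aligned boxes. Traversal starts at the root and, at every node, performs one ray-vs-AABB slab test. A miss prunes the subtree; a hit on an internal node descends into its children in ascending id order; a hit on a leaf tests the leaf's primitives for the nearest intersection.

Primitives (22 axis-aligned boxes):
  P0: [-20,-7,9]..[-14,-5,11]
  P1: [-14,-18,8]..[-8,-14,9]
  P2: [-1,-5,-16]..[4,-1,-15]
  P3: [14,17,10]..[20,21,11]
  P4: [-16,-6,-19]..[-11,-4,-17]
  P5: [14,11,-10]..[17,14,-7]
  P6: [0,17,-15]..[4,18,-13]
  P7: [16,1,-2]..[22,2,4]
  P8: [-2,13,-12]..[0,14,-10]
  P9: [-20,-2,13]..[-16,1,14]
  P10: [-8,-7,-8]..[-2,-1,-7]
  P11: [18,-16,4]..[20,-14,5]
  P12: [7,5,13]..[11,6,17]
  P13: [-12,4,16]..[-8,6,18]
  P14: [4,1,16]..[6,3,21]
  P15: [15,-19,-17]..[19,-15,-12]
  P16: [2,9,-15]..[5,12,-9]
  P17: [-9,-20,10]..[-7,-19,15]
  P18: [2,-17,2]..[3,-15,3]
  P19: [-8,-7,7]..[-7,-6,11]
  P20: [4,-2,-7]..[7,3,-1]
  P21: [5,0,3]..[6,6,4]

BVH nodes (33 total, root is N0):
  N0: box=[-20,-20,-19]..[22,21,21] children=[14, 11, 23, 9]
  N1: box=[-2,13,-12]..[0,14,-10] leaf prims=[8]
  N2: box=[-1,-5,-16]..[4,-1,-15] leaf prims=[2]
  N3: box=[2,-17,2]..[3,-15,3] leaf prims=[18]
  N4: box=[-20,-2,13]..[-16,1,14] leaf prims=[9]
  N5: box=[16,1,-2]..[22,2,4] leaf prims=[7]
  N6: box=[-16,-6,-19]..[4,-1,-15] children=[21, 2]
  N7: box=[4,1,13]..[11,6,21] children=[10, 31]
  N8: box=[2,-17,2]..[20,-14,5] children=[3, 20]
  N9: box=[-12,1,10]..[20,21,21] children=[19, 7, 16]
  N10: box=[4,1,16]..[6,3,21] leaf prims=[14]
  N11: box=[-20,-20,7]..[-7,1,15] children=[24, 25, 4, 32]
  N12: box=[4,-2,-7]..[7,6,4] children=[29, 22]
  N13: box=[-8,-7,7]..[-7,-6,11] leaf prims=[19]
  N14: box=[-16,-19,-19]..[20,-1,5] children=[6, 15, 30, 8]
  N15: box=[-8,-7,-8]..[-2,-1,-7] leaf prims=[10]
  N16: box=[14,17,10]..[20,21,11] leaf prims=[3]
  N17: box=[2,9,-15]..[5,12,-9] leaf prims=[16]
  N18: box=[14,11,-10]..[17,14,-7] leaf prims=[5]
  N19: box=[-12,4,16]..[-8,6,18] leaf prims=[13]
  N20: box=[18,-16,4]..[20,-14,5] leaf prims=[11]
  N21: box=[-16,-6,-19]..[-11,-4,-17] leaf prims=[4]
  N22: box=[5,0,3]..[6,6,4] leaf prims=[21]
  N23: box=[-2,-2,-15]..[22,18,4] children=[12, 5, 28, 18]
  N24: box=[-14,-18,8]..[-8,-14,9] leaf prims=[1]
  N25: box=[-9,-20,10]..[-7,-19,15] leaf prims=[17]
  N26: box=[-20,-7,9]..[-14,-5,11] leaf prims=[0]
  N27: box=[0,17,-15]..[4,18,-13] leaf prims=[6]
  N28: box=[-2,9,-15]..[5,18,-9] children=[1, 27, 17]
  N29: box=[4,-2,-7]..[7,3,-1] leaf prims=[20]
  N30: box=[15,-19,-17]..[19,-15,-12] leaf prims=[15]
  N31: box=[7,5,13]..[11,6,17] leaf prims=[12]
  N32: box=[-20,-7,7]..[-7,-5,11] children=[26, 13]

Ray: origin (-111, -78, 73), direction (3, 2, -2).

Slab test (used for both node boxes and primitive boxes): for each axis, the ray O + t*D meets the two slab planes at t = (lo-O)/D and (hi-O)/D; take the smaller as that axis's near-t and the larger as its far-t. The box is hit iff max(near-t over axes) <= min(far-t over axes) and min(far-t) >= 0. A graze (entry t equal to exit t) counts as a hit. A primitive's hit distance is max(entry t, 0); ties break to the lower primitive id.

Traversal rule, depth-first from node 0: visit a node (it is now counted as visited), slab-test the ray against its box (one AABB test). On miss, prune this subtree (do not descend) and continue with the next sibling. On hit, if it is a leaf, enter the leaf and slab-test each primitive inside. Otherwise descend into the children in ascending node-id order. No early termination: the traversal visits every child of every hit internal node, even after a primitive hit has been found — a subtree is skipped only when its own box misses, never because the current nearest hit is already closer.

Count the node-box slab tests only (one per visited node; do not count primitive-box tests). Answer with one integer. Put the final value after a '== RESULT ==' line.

Traverse from the root:
N0 x:[91/3,133/3] y:[29,99/2] z:[26,46] -> hit [91/3,133/3], descend [9, 11, 14, 23]
  N9 x:[33,131/3] y:[79/2,99/2] z:[26,63/2] -> miss, prune
  N11 x:[91/3,104/3] y:[29,79/2] z:[29,33] -> hit [91/3,33], descend [4, 24, 25, 32]
    N4 x:[91/3,95/3] y:[38,79/2] z:[59/2,30] -> miss, prune
    N24 x:[97/3,103/3] y:[30,32] z:[32,65/2] -> miss, prune
    N25 x:[34,104/3] y:[29,59/2] z:[29,63/2] -> miss, prune
    N32 x:[91/3,104/3] y:[71/2,73/2] z:[31,33] -> miss, prune
  N14 x:[95/3,131/3] y:[59/2,77/2] z:[34,46] -> hit [34,77/2], descend [6, 8, 15, 30]
    N6 x:[95/3,115/3] y:[36,77/2] z:[44,46] -> miss, prune
    N8 x:[113/3,131/3] y:[61/2,32] z:[34,71/2] -> miss, prune
    N15 x:[103/3,109/3] y:[71/2,77/2] z:[40,81/2] -> miss, prune
    N30 x:[42,130/3] y:[59/2,63/2] z:[85/2,45] -> miss, prune
  N23 x:[109/3,133/3] y:[38,48] z:[69/2,44] -> hit [38,44], descend [5, 12, 18, 28]
    N5 x:[127/3,133/3] y:[79/2,40] z:[69/2,75/2] -> miss, prune
    N12 x:[115/3,118/3] y:[38,42] z:[69/2,40] -> hit [115/3,118/3], descend [22, 29]
      N22 x:[116/3,39] y:[39,42] z:[69/2,35] -> miss, prune
      N29 x:[115/3,118/3] y:[38,81/2] z:[37,40] -> hit [115/3,118/3] leaf, test {P20@t=115/3}
    N18 x:[125/3,128/3] y:[89/2,46] z:[40,83/2] -> miss, prune
    N28 x:[109/3,116/3] y:[87/2,48] z:[41,44] -> miss, prune

Summary -> nodes [0, 9, 11, 4, 24, 25, 32, 14, 6, 8, 15, 30, 23, 5, 12, 22, 29, 18, 28]; box-tests=19; leaf-entries=1; first=P20

== RESULT ==
19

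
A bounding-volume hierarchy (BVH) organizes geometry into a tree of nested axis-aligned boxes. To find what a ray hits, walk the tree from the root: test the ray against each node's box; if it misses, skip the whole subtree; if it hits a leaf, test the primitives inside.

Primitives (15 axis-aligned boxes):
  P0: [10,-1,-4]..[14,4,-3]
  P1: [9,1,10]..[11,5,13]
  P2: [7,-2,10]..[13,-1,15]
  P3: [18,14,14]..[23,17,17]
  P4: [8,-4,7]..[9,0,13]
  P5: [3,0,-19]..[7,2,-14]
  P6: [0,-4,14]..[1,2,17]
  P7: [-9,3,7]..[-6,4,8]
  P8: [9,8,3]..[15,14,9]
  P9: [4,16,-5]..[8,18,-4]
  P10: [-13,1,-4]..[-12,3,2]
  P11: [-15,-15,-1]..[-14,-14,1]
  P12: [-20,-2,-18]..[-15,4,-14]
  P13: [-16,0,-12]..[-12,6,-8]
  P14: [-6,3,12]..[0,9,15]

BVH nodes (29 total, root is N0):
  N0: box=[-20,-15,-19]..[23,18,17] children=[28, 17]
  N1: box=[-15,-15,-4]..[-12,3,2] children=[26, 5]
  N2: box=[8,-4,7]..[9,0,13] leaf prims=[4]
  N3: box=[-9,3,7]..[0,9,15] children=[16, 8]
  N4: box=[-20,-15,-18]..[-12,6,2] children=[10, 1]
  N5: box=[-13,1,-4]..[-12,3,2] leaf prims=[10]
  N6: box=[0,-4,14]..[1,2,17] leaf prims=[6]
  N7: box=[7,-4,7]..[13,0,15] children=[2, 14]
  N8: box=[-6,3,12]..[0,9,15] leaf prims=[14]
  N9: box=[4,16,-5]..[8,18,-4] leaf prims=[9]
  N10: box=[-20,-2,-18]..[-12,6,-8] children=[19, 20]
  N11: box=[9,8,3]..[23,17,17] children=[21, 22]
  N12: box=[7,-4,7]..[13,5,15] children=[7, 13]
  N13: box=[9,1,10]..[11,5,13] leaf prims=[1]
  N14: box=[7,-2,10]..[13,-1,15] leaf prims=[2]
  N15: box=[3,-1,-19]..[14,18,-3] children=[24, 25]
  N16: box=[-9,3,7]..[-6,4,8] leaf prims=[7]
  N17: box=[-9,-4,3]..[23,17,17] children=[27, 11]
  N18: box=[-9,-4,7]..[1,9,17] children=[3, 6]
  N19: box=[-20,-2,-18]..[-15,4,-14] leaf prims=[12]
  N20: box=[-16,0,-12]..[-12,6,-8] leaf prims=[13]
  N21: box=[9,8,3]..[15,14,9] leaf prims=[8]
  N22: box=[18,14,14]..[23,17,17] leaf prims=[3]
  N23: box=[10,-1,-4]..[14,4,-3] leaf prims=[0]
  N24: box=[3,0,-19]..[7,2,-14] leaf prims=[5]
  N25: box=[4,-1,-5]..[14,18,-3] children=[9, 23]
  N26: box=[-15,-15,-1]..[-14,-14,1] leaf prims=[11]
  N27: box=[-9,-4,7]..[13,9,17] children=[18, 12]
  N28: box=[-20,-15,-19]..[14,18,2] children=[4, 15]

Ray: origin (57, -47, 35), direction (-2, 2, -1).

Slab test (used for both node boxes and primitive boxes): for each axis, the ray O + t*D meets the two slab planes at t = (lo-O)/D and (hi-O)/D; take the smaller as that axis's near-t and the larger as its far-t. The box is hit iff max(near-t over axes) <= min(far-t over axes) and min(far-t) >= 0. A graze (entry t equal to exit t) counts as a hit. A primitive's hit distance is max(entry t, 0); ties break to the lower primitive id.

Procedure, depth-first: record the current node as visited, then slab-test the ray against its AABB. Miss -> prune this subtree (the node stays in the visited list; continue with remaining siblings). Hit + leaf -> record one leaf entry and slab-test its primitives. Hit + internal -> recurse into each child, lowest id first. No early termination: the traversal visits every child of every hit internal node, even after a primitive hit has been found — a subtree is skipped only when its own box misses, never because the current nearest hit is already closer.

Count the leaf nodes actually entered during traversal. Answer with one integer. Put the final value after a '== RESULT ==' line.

Walk:
N0 x:[17,77/2] y:[16,65/2] z:[18,54] -> hit [18,65/2], descend [17, 28]
  N17 x:[17,33] y:[43/2,32] z:[18,32] -> hit [43/2,32], descend [11, 27]
    N11 x:[17,24] y:[55/2,32] z:[18,32] -> miss, prune
    N27 x:[22,33] y:[43/2,28] z:[18,28] -> hit [22,28], descend [12, 18]
      N12 x:[22,25] y:[43/2,26] z:[20,28] -> hit [22,25], descend [7, 13]
        N7 x:[22,25] y:[43/2,47/2] z:[20,28] -> hit [22,47/2], descend [2, 14]
          N2 x:[24,49/2] y:[43/2,47/2] z:[22,28] -> miss, prune
          N14 x:[22,25] y:[45/2,23] z:[20,25] -> hit [45/2,23] leaf, test {P2@t=45/2}
        N13 x:[23,24] y:[24,26] z:[22,25] -> hit [24,24] leaf, test {P1@t=24}
      N18 x:[28,33] y:[43/2,28] z:[18,28] -> hit [28,28], descend [3, 6]
        N3 x:[57/2,33] y:[25,28] z:[20,28] -> miss, prune
        N6 x:[28,57/2] y:[43/2,49/2] z:[18,21] -> miss, prune
  N28 x:[43/2,77/2] y:[16,65/2] z:[33,54] -> miss, prune

13 AABB tests over nodes [0, 17, 11, 27, 12, 7, 2, 14, 13, 18, 3, 6, 28]; 2 leaves entered; closest P2.

== RESULT ==
2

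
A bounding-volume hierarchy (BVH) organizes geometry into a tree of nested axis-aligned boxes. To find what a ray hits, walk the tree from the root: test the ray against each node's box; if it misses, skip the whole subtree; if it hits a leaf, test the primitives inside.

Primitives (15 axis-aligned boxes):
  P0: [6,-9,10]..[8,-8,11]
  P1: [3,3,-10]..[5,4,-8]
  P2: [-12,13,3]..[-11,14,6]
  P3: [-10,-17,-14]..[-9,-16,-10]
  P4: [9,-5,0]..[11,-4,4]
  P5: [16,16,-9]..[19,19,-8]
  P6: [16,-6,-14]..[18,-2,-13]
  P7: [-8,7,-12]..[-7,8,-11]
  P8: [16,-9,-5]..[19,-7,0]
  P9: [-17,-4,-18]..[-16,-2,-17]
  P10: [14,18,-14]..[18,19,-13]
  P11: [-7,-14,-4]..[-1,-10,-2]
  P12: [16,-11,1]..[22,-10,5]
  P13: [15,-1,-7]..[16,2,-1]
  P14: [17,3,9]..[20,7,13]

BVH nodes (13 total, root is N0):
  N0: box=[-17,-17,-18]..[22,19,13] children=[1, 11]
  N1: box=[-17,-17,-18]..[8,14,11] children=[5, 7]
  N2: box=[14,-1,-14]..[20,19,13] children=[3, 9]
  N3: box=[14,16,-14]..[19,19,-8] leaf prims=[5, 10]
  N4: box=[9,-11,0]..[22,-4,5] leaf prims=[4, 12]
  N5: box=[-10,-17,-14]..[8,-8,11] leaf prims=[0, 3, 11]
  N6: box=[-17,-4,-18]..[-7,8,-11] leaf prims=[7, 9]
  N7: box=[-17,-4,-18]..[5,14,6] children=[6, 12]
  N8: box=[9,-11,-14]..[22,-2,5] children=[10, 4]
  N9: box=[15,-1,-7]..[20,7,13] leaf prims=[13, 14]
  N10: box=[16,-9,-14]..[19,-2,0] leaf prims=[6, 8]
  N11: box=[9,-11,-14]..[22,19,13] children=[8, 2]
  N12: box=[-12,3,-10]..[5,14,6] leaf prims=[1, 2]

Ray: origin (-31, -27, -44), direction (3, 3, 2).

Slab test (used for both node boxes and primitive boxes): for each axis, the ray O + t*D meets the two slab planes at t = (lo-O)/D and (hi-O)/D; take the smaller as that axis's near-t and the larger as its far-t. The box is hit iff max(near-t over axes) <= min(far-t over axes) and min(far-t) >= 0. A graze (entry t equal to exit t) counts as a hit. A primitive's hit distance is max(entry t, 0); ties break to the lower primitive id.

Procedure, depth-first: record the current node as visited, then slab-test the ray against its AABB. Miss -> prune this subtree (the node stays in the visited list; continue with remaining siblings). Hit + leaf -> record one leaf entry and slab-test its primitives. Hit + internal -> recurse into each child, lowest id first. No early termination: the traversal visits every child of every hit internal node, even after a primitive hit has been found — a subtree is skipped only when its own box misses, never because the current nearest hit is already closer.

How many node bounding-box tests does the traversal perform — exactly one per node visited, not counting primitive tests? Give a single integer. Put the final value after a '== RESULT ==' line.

Traverse from the root:
N0 x:[14/3,53/3] y:[10/3,46/3] z:[13,57/2] -> hit [13,46/3], descend [1, 11]
  N1 x:[14/3,13] y:[10/3,41/3] z:[13,55/2] -> hit [13,13], descend [5, 7]
    N5 x:[7,13] y:[10/3,19/3] z:[15,55/2] -> miss, prune
    N7 x:[14/3,12] y:[23/3,41/3] z:[13,25] -> miss, prune
  N11 x:[40/3,53/3] y:[16/3,46/3] z:[15,57/2] -> hit [15,46/3], descend [2, 8]
    N2 x:[15,17] y:[26/3,46/3] z:[15,57/2] -> hit [15,46/3], descend [3, 9]
      N3 x:[15,50/3] y:[43/3,46/3] z:[15,18] -> hit [15,46/3] leaf, test {P5(miss), P10@t=15}
      N9 x:[46/3,17] y:[26/3,34/3] z:[37/2,57/2] -> miss, prune
    N8 x:[40/3,53/3] y:[16/3,25/3] z:[15,49/2] -> miss, prune

Summary -> nodes [0, 1, 5, 7, 11, 2, 3, 9, 8]; box-tests=9; leaf-entries=1; first=P10

== RESULT ==
9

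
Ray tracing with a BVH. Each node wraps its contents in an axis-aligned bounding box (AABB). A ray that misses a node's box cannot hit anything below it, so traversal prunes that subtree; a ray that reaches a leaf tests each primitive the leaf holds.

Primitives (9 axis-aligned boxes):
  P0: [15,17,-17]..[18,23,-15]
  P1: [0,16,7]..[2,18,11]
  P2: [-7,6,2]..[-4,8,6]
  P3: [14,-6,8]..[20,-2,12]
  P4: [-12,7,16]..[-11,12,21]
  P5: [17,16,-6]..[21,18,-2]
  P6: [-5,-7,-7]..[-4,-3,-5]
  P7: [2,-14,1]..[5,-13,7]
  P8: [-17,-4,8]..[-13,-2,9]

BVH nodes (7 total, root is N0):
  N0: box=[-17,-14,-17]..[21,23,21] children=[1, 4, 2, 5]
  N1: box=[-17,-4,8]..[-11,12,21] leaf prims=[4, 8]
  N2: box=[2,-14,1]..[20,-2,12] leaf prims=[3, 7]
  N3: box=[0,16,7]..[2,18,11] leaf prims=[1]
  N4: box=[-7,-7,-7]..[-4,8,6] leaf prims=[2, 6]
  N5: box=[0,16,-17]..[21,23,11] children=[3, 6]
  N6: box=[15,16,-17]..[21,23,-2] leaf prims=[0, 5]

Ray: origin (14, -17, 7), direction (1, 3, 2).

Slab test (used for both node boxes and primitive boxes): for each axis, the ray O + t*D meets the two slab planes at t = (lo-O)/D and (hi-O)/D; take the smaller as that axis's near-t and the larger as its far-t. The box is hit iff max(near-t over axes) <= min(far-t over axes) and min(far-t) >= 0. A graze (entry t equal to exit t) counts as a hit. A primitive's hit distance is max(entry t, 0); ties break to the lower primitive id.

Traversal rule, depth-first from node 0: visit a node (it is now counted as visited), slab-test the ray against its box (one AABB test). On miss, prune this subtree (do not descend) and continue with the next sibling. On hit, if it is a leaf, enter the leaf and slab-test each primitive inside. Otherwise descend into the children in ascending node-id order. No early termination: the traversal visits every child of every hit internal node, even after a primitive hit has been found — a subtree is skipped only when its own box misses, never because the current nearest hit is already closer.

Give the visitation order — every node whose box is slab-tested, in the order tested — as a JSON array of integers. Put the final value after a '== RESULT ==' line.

Walk:
N0 x:[-31,7] y:[1,40/3] z:[-12,7] -> hit [1,7], descend [1, 2, 4, 5]
  N1 x:[-31,-25] y:[13/3,29/3] z:[1/2,7] -> miss, prune
  N2 x:[-12,6] y:[1,5] z:[-3,5/2] -> hit [1,5/2] leaf, test {P3(miss), P7(miss)}
  N4 x:[-21,-18] y:[10/3,25/3] z:[-7,-1/2] -> miss, prune
  N5 x:[-14,7] y:[11,40/3] z:[-12,2] -> miss, prune

Summary -> nodes [0, 1, 2, 4, 5]; box-tests=5; leaf-entries=1; first=miss

== RESULT ==
[0, 1, 2, 4, 5]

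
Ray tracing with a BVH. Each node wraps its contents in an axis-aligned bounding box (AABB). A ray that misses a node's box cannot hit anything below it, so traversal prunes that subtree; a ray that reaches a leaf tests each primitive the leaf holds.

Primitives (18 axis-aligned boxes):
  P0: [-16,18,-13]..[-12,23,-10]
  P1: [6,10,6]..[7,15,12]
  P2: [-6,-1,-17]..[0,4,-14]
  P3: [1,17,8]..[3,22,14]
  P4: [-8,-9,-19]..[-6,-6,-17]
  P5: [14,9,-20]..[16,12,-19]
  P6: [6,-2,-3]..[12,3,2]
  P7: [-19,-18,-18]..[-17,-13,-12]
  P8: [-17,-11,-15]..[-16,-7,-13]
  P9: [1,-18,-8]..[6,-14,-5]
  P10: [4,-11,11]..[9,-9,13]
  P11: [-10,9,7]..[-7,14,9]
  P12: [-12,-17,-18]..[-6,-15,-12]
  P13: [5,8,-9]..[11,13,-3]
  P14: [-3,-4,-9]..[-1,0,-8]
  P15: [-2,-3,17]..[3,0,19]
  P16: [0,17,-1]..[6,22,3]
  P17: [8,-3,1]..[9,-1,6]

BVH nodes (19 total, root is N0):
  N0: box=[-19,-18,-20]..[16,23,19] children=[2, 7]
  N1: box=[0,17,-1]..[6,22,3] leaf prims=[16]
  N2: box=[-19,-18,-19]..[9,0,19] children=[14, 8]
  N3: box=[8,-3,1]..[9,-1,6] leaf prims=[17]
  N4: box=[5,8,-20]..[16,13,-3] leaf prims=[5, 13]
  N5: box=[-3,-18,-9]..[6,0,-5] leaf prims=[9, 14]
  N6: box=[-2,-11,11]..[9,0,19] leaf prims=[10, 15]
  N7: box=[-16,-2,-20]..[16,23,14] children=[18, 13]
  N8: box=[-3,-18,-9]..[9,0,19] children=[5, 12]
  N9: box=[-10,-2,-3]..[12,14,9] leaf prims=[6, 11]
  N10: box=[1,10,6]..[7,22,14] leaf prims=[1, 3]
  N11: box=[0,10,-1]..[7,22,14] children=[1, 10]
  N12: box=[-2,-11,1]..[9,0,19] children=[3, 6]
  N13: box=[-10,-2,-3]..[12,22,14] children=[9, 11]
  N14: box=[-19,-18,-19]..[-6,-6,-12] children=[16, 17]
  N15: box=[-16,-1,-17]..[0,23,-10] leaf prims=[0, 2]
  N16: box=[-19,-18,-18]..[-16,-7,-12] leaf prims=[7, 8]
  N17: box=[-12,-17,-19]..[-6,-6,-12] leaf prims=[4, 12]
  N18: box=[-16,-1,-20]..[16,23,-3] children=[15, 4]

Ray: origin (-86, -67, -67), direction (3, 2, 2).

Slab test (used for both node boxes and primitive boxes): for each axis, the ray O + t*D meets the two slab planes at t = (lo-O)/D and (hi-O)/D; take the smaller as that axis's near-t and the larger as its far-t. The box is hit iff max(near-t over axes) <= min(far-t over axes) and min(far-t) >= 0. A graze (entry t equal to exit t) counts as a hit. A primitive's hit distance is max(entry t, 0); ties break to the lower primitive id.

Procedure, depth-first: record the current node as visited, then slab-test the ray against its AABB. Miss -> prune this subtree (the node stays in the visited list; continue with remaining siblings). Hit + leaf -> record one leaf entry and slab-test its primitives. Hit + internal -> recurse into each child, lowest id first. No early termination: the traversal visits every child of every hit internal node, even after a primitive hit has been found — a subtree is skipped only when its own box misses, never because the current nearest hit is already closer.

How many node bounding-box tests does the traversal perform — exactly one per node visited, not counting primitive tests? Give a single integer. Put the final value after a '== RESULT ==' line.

Walk:
N0 x:[67/3,34] y:[49/2,45] z:[47/2,43] -> hit [49/2,34], descend [2, 7]
  N2 x:[67/3,95/3] y:[49/2,67/2] z:[24,43] -> hit [49/2,95/3], descend [8, 14]
    N8 x:[83/3,95/3] y:[49/2,67/2] z:[29,43] -> hit [29,95/3], descend [5, 12]
      N5 x:[83/3,92/3] y:[49/2,67/2] z:[29,31] -> hit [29,92/3] leaf, test {P9(miss), P14(miss)}
      N12 x:[28,95/3] y:[28,67/2] z:[34,43] -> miss, prune
    N14 x:[67/3,80/3] y:[49/2,61/2] z:[24,55/2] -> hit [49/2,80/3], descend [16, 17]
      N16 x:[67/3,70/3] y:[49/2,30] z:[49/2,55/2] -> miss, prune
      N17 x:[74/3,80/3] y:[25,61/2] z:[24,55/2] -> hit [25,80/3] leaf, test {P4(miss), P12@t=25}
  N7 x:[70/3,34] y:[65/2,45] z:[47/2,81/2] -> hit [65/2,34], descend [13, 18]
    N13 x:[76/3,98/3] y:[65/2,89/2] z:[32,81/2] -> hit [65/2,98/3], descend [9, 11]
      N9 x:[76/3,98/3] y:[65/2,81/2] z:[32,38] -> hit [65/2,98/3] leaf, test {P6@t=65/2, P11(miss)}
      N11 x:[86/3,31] y:[77/2,89/2] z:[33,81/2] -> miss, prune
    N18 x:[70/3,34] y:[33,45] z:[47/2,32] -> miss, prune

order=[0, 2, 8, 5, 12, 14, 16, 17, 7, 13, 9, 11, 18]  |boxes|=13  |leaves|=3  hit=P12

== RESULT ==
13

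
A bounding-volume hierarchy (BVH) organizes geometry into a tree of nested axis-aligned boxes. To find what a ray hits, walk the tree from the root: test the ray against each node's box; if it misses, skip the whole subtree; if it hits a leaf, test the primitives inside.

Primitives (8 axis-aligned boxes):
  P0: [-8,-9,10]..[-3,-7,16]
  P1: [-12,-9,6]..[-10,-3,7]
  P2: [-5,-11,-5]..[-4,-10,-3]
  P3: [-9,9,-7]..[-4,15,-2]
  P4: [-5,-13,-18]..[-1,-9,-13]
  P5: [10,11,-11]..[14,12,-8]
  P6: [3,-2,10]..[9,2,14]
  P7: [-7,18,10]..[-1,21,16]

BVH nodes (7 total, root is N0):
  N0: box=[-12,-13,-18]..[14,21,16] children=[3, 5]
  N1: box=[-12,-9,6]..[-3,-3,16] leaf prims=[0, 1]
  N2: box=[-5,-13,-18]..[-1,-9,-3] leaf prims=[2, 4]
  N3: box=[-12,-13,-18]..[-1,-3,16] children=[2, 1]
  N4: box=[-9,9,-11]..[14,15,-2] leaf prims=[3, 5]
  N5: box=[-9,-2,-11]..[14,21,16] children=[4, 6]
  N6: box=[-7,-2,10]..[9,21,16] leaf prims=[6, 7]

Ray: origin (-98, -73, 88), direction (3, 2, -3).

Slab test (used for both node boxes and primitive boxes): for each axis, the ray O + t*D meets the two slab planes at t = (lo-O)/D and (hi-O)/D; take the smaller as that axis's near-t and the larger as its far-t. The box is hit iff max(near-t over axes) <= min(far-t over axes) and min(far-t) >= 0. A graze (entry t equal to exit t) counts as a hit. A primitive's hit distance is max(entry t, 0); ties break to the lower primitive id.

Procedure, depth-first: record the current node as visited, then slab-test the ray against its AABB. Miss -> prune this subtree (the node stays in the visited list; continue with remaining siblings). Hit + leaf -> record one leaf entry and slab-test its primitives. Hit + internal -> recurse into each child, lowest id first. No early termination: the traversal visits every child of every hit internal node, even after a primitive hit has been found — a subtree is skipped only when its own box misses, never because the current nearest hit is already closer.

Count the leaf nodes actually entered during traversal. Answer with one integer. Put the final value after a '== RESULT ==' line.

Walk:
N0 x:[86/3,112/3] y:[30,47] z:[24,106/3] -> hit [30,106/3], descend [3, 5]
  N3 x:[86/3,97/3] y:[30,35] z:[24,106/3] -> hit [30,97/3], descend [1, 2]
    N1 x:[86/3,95/3] y:[32,35] z:[24,82/3] -> miss, prune
    N2 x:[31,97/3] y:[30,32] z:[91/3,106/3] -> hit [31,32] leaf, test {P2@t=31, P4(miss)}
  N5 x:[89/3,112/3] y:[71/2,47] z:[24,33] -> miss, prune

Visited [0, 3, 1, 2, 5]. Tests: 5 box, 1 leaf. Nearest: P2.

== RESULT ==
1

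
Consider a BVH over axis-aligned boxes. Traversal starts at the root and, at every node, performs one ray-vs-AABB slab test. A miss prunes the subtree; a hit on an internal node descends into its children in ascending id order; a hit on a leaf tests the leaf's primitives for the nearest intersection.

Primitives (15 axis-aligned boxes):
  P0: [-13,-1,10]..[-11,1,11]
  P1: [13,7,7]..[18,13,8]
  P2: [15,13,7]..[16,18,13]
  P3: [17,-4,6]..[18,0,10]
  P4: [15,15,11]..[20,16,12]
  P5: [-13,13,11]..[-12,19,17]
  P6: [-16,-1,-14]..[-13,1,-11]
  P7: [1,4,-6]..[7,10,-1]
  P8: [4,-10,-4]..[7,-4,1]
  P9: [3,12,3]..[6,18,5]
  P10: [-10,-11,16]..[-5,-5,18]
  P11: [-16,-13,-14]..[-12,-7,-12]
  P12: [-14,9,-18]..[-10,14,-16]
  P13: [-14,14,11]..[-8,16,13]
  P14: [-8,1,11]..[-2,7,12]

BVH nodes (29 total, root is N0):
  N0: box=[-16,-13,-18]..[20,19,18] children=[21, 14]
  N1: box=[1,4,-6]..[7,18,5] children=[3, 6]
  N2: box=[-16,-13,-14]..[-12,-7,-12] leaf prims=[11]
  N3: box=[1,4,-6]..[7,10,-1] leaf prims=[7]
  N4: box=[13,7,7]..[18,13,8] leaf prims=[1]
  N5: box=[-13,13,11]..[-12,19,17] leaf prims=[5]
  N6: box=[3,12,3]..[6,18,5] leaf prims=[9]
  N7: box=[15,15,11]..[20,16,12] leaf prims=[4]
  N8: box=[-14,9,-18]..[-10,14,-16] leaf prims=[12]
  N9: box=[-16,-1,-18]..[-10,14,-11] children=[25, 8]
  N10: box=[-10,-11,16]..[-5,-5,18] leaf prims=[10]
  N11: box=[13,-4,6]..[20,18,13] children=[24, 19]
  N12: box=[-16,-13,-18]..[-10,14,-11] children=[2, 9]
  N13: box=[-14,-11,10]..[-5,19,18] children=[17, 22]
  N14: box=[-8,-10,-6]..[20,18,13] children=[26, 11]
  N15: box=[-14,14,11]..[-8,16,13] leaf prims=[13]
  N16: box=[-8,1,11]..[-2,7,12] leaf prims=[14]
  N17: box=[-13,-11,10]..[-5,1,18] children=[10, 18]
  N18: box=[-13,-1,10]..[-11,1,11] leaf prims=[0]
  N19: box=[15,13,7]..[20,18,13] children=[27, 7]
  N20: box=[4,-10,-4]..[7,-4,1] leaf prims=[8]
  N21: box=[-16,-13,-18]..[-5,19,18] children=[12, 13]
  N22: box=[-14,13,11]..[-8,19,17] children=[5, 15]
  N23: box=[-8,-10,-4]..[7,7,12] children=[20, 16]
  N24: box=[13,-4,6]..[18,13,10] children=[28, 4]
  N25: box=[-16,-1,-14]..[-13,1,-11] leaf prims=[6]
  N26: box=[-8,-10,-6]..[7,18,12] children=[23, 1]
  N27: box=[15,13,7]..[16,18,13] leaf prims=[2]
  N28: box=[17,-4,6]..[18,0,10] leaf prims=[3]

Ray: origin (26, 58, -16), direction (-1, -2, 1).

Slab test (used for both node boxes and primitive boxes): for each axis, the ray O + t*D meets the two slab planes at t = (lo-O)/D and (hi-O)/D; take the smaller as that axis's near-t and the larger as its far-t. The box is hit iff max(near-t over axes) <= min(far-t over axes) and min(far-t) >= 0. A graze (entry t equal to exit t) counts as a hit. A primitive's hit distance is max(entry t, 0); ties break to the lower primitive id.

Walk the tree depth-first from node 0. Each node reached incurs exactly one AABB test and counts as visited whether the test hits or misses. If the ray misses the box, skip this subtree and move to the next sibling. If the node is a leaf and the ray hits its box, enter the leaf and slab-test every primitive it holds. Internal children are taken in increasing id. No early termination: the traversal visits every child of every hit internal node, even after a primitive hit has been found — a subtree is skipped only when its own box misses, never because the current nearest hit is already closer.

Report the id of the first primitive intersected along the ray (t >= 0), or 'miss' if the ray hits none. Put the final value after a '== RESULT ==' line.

Traverse from the root:
N0 x:[6,42] y:[39/2,71/2] z:[-2,34] -> hit [39/2,34], descend [14, 21]
  N14 x:[6,34] y:[20,34] z:[10,29] -> hit [20,29], descend [11, 26]
    N11 x:[6,13] y:[20,31] z:[22,29] -> miss, prune
    N26 x:[19,34] y:[20,34] z:[10,28] -> hit [20,28], descend [1, 23]
      N1 x:[19,25] y:[20,27] z:[10,21] -> hit [20,21], descend [3, 6]
        N3 x:[19,25] y:[24,27] z:[10,15] -> miss, prune
        N6 x:[20,23] y:[20,23] z:[19,21] -> hit [20,21] leaf, test {P9@t=20}
      N23 x:[19,34] y:[51/2,34] z:[12,28] -> hit [51/2,28], descend [16, 20]
        N16 x:[28,34] y:[51/2,57/2] z:[27,28] -> hit [28,28] leaf, test {P14@t=28}
        N20 x:[19,22] y:[31,34] z:[12,17] -> miss, prune
  N21 x:[31,42] y:[39/2,71/2] z:[-2,34] -> hit [31,34], descend [12, 13]
    N12 x:[36,42] y:[22,71/2] z:[-2,5] -> miss, prune
    N13 x:[31,40] y:[39/2,69/2] z:[26,34] -> hit [31,34], descend [17, 22]
      N17 x:[31,39] y:[57/2,69/2] z:[26,34] -> hit [31,34], descend [10, 18]
        N10 x:[31,36] y:[63/2,69/2] z:[32,34] -> hit [32,34] leaf, test {P10@t=32}
        N18 x:[37,39] y:[57/2,59/2] z:[26,27] -> miss, prune
      N22 x:[34,40] y:[39/2,45/2] z:[27,33] -> miss, prune

17 AABB tests over nodes [0, 14, 11, 26, 1, 3, 6, 23, 16, 20, 21, 12, 13, 17, 10, 18, 22]; 3 leaves entered; closest P9.

== RESULT ==
9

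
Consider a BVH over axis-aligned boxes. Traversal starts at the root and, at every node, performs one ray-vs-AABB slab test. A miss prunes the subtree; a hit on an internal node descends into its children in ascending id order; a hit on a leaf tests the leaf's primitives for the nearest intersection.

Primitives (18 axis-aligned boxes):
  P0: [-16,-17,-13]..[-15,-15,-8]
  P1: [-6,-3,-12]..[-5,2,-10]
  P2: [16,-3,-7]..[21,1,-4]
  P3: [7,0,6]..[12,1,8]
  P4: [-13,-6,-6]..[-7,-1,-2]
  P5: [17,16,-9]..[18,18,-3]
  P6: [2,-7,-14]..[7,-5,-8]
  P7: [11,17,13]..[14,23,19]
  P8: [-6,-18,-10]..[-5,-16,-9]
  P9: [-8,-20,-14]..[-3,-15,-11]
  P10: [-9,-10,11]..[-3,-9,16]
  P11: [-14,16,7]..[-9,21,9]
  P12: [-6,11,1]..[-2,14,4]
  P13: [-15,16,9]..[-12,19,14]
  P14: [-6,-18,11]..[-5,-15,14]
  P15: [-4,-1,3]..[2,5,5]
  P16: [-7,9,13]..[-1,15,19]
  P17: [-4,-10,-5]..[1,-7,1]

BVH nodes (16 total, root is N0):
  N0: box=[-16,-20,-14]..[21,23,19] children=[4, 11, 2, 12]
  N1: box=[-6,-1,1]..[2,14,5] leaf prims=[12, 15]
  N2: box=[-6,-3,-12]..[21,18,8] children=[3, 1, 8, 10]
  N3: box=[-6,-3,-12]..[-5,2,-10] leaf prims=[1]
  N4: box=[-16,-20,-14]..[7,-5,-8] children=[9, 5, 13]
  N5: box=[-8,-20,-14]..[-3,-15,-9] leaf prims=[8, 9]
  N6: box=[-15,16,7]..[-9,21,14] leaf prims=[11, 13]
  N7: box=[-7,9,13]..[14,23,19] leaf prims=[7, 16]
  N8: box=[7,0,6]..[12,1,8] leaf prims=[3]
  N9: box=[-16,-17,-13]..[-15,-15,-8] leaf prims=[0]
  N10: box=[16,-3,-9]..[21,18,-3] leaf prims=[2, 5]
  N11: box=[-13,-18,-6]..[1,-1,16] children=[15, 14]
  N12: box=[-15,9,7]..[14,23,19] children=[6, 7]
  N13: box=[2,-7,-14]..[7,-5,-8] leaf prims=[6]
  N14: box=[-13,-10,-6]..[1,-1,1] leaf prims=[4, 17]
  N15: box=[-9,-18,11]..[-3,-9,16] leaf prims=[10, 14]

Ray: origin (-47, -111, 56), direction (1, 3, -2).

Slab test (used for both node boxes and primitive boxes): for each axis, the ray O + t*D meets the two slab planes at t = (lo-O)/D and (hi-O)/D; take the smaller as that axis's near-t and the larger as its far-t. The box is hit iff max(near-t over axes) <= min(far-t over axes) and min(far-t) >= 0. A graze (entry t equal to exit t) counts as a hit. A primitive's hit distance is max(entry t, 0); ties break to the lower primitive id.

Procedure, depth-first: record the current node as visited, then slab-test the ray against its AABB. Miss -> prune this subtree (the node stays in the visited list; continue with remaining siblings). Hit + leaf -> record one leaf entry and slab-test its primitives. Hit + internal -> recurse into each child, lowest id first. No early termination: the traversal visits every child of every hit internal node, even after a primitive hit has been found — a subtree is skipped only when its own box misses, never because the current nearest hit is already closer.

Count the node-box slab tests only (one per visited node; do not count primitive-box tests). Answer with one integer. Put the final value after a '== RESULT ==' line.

Walk:
N0 x:[31,68] y:[91/3,134/3] z:[37/2,35] -> hit [31,35], descend [2, 4, 11, 12]
  N2 x:[41,68] y:[36,43] z:[24,34] -> miss, prune
  N4 x:[31,54] y:[91/3,106/3] z:[32,35] -> hit [32,35], descend [5, 9, 13]
    N5 x:[39,44] y:[91/3,32] z:[65/2,35] -> miss, prune
    N9 x:[31,32] y:[94/3,32] z:[32,69/2] -> hit [32,32] leaf, test {P0@t=32}
    N13 x:[49,54] y:[104/3,106/3] z:[32,35] -> miss, prune
  N11 x:[34,48] y:[31,110/3] z:[20,31] -> miss, prune
  N12 x:[32,61] y:[40,134/3] z:[37/2,49/2] -> miss, prune

Visited [0, 2, 4, 5, 9, 13, 11, 12]. Tests: 8 box, 1 leaf. Nearest: P0.

== RESULT ==
8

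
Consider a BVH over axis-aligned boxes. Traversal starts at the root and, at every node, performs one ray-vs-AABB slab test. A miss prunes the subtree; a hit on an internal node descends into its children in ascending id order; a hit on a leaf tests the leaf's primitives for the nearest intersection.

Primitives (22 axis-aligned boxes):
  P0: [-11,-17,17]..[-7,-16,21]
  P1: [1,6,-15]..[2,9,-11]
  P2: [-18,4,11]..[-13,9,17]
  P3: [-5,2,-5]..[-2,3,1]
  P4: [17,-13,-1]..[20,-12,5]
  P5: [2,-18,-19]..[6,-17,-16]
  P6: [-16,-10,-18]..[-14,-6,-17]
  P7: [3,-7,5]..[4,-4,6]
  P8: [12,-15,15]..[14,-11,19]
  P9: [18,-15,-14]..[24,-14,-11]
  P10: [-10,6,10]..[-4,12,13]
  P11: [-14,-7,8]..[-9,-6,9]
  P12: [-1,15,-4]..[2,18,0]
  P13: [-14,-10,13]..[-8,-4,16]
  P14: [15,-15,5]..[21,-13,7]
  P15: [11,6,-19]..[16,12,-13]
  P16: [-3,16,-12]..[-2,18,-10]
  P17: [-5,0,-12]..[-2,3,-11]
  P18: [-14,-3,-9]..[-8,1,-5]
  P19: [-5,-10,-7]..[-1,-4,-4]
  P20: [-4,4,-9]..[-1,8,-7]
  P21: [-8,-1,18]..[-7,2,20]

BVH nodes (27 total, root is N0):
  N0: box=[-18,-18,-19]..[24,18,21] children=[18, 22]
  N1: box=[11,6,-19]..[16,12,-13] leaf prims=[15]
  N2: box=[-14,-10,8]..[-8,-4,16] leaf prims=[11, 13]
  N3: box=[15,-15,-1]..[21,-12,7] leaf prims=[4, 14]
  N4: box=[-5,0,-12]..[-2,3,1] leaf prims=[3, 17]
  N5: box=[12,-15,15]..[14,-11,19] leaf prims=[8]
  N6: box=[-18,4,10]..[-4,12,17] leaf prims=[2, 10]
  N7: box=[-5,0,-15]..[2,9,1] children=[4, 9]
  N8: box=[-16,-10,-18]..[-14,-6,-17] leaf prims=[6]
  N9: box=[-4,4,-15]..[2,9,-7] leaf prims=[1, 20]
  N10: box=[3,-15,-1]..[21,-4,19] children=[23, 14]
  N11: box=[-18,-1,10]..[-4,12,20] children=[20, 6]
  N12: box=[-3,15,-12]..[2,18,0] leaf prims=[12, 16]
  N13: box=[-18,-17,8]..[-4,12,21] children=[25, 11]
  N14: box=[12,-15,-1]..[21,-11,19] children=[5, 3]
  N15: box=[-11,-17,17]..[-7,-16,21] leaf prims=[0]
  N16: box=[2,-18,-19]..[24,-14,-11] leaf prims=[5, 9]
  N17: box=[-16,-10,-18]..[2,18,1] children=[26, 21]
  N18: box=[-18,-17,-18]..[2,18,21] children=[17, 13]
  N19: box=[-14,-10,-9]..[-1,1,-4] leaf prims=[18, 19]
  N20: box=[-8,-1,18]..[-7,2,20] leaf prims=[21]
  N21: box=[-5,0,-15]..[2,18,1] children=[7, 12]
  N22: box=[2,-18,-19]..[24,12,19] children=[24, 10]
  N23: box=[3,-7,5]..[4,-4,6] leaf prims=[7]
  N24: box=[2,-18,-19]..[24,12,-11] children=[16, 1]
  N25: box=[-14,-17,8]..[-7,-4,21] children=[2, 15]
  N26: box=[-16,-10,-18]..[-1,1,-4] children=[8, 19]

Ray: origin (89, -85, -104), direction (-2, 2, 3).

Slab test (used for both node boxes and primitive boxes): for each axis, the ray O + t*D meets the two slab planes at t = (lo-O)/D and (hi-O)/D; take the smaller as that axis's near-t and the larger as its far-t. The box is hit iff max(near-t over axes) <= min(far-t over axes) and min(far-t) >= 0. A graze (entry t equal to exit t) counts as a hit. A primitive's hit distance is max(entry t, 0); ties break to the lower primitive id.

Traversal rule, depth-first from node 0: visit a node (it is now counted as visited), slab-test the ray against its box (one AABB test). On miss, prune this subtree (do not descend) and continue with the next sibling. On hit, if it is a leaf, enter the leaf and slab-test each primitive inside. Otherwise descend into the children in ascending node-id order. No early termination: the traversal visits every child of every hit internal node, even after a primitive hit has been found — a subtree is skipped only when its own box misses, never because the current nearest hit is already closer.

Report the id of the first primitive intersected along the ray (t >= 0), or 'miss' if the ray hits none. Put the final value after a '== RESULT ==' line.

Trace the traversal:
N0 x:[65/2,107/2] y:[67/2,103/2] z:[85/3,125/3] -> hit [67/2,125/3], descend [18, 22]
  N18 x:[87/2,107/2] y:[34,103/2] z:[86/3,125/3] -> miss, prune
  N22 x:[65/2,87/2] y:[67/2,97/2] z:[85/3,41] -> hit [67/2,41], descend [10, 24]
    N10 x:[34,43] y:[35,81/2] z:[103/3,41] -> hit [35,81/2], descend [14, 23]
      N14 x:[34,77/2] y:[35,37] z:[103/3,41] -> hit [35,37], descend [3, 5]
        N3 x:[34,37] y:[35,73/2] z:[103/3,37] -> hit [35,73/2] leaf, test {P4@t=36, P14(miss)}
        N5 x:[75/2,77/2] y:[35,37] z:[119/3,41] -> miss, prune
      N23 x:[85/2,43] y:[39,81/2] z:[109/3,110/3] -> miss, prune
    N24 x:[65/2,87/2] y:[67/2,97/2] z:[85/3,31] -> miss, prune

9 AABB tests over nodes [0, 18, 22, 10, 14, 3, 5, 23, 24]; 1 leaf entered; closest P4.

== RESULT ==
4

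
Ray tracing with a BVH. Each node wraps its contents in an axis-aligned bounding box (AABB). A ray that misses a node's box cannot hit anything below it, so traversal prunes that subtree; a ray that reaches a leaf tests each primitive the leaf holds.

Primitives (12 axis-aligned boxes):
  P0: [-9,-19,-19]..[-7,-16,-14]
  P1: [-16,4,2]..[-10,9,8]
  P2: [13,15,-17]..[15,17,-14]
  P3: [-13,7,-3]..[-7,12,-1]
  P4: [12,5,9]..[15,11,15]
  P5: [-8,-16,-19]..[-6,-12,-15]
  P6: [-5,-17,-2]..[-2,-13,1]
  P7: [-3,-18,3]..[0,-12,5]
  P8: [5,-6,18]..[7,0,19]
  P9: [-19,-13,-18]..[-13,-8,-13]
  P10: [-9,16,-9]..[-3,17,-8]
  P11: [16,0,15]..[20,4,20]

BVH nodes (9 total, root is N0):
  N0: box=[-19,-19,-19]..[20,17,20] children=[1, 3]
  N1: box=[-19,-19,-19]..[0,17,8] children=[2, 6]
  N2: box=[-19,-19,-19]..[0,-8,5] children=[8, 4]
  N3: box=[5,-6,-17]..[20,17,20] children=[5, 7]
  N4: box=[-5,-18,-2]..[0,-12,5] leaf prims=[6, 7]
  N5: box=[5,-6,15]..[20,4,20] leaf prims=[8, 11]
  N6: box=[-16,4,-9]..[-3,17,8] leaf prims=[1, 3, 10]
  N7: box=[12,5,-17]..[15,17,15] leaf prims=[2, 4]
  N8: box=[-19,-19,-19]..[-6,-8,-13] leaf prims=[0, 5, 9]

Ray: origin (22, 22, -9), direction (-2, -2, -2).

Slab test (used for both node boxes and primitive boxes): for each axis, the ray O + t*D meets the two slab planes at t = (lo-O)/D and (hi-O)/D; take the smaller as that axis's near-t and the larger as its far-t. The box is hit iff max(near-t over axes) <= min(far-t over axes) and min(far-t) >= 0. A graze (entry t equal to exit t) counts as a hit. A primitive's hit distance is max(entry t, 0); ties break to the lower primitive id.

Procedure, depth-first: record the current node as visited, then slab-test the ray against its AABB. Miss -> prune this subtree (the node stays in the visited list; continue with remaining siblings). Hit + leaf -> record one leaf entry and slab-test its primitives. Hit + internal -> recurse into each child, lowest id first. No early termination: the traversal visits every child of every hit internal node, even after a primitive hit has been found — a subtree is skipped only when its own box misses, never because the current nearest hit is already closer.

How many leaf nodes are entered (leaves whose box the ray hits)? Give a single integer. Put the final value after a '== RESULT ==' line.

Trace the traversal:
N0 x:[1,41/2] y:[5/2,41/2] z:[-29/2,5] -> hit [5/2,5], descend [1, 3]
  N1 x:[11,41/2] y:[5/2,41/2] z:[-17/2,5] -> miss, prune
  N3 x:[1,17/2] y:[5/2,14] z:[-29/2,4] -> hit [5/2,4], descend [5, 7]
    N5 x:[1,17/2] y:[9,14] z:[-29/2,-12] -> miss, prune
    N7 x:[7/2,5] y:[5/2,17/2] z:[-12,4] -> hit [7/2,4] leaf, test {P2@t=7/2, P4(miss)}

order=[0, 1, 3, 5, 7]  |boxes|=5  |leaves|=1  hit=P2

== RESULT ==
1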